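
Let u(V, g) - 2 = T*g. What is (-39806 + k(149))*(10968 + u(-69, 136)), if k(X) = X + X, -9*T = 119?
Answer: -3261227368/9 ≈ -3.6236e+8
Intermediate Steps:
T = -119/9 (T = -1/9*119 = -119/9 ≈ -13.222)
u(V, g) = 2 - 119*g/9
k(X) = 2*X
(-39806 + k(149))*(10968 + u(-69, 136)) = (-39806 + 2*149)*(10968 + (2 - 119/9*136)) = (-39806 + 298)*(10968 + (2 - 16184/9)) = -39508*(10968 - 16166/9) = -39508*82546/9 = -3261227368/9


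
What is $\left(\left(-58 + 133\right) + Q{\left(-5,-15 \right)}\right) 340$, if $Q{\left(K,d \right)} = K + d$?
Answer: $18700$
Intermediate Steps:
$\left(\left(-58 + 133\right) + Q{\left(-5,-15 \right)}\right) 340 = \left(\left(-58 + 133\right) - 20\right) 340 = \left(75 - 20\right) 340 = 55 \cdot 340 = 18700$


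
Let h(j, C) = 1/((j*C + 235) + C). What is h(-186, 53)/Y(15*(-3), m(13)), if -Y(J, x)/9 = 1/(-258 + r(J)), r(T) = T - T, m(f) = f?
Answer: -43/14355 ≈ -0.0029955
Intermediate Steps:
r(T) = 0
h(j, C) = 1/(235 + C + C*j) (h(j, C) = 1/((C*j + 235) + C) = 1/((235 + C*j) + C) = 1/(235 + C + C*j))
Y(J, x) = 3/86 (Y(J, x) = -9/(-258 + 0) = -9/(-258) = -9*(-1/258) = 3/86)
h(-186, 53)/Y(15*(-3), m(13)) = 1/((235 + 53 + 53*(-186))*(3/86)) = (86/3)/(235 + 53 - 9858) = (86/3)/(-9570) = -1/9570*86/3 = -43/14355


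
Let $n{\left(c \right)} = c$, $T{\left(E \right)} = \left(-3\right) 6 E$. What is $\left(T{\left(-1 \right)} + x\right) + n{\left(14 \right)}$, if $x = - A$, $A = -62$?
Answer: $94$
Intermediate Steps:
$T{\left(E \right)} = - 18 E$
$x = 62$ ($x = \left(-1\right) \left(-62\right) = 62$)
$\left(T{\left(-1 \right)} + x\right) + n{\left(14 \right)} = \left(\left(-18\right) \left(-1\right) + 62\right) + 14 = \left(18 + 62\right) + 14 = 80 + 14 = 94$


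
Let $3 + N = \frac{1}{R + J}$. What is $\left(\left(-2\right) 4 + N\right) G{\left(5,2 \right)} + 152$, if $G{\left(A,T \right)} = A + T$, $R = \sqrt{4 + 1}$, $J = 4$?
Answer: $\frac{853}{11} - \frac{7 \sqrt{5}}{11} \approx 76.123$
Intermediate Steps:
$R = \sqrt{5} \approx 2.2361$
$N = -3 + \frac{1}{4 + \sqrt{5}}$ ($N = -3 + \frac{1}{\sqrt{5} + 4} = -3 + \frac{1}{4 + \sqrt{5}} \approx -2.8396$)
$\left(\left(-2\right) 4 + N\right) G{\left(5,2 \right)} + 152 = \left(\left(-2\right) 4 - \left(\frac{29}{11} + \frac{\sqrt{5}}{11}\right)\right) \left(5 + 2\right) + 152 = \left(-8 - \left(\frac{29}{11} + \frac{\sqrt{5}}{11}\right)\right) 7 + 152 = \left(- \frac{117}{11} - \frac{\sqrt{5}}{11}\right) 7 + 152 = \left(- \frac{819}{11} - \frac{7 \sqrt{5}}{11}\right) + 152 = \frac{853}{11} - \frac{7 \sqrt{5}}{11}$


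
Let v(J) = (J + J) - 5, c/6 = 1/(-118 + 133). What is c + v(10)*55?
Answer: 4127/5 ≈ 825.40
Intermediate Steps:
c = ⅖ (c = 6/(-118 + 133) = 6/15 = 6*(1/15) = ⅖ ≈ 0.40000)
v(J) = -5 + 2*J (v(J) = 2*J - 5 = -5 + 2*J)
c + v(10)*55 = ⅖ + (-5 + 2*10)*55 = ⅖ + (-5 + 20)*55 = ⅖ + 15*55 = ⅖ + 825 = 4127/5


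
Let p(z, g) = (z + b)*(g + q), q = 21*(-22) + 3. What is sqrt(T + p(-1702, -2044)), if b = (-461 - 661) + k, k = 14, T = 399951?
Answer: sqrt(7433381) ≈ 2726.4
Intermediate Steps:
q = -459 (q = -462 + 3 = -459)
b = -1108 (b = (-461 - 661) + 14 = -1122 + 14 = -1108)
p(z, g) = (-1108 + z)*(-459 + g) (p(z, g) = (z - 1108)*(g - 459) = (-1108 + z)*(-459 + g))
sqrt(T + p(-1702, -2044)) = sqrt(399951 + (508572 - 1108*(-2044) - 459*(-1702) - 2044*(-1702))) = sqrt(399951 + (508572 + 2264752 + 781218 + 3478888)) = sqrt(399951 + 7033430) = sqrt(7433381)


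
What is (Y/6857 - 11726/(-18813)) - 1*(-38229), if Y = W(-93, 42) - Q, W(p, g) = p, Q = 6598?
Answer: 4931523855088/129000741 ≈ 38229.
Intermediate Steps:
Y = -6691 (Y = -93 - 1*6598 = -93 - 6598 = -6691)
(Y/6857 - 11726/(-18813)) - 1*(-38229) = (-6691/6857 - 11726/(-18813)) - 1*(-38229) = (-6691*1/6857 - 11726*(-1/18813)) + 38229 = (-6691/6857 + 11726/18813) + 38229 = -45472601/129000741 + 38229 = 4931523855088/129000741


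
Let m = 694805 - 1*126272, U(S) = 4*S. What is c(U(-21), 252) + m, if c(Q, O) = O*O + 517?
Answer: 632554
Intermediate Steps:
c(Q, O) = 517 + O² (c(Q, O) = O² + 517 = 517 + O²)
m = 568533 (m = 694805 - 126272 = 568533)
c(U(-21), 252) + m = (517 + 252²) + 568533 = (517 + 63504) + 568533 = 64021 + 568533 = 632554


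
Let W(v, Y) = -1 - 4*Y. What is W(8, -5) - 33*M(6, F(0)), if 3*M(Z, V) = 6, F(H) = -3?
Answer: -47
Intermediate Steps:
M(Z, V) = 2 (M(Z, V) = (⅓)*6 = 2)
W(8, -5) - 33*M(6, F(0)) = (-1 - 4*(-5)) - 33*2 = (-1 + 20) - 66 = 19 - 66 = -47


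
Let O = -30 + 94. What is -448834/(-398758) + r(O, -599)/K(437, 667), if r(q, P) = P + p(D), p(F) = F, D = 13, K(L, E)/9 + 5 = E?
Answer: 610120196/593950041 ≈ 1.0272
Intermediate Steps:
O = 64
K(L, E) = -45 + 9*E
r(q, P) = 13 + P (r(q, P) = P + 13 = 13 + P)
-448834/(-398758) + r(O, -599)/K(437, 667) = -448834/(-398758) + (13 - 599)/(-45 + 9*667) = -448834*(-1/398758) - 586/(-45 + 6003) = 224417/199379 - 586/5958 = 224417/199379 - 586*1/5958 = 224417/199379 - 293/2979 = 610120196/593950041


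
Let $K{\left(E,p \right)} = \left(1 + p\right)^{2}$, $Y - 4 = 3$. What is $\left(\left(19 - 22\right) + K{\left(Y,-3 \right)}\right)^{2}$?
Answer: $1$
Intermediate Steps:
$Y = 7$ ($Y = 4 + 3 = 7$)
$\left(\left(19 - 22\right) + K{\left(Y,-3 \right)}\right)^{2} = \left(\left(19 - 22\right) + \left(1 - 3\right)^{2}\right)^{2} = \left(\left(19 - 22\right) + \left(-2\right)^{2}\right)^{2} = \left(-3 + 4\right)^{2} = 1^{2} = 1$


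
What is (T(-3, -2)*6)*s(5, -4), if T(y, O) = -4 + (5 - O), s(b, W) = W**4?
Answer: 4608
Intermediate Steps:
T(y, O) = 1 - O
(T(-3, -2)*6)*s(5, -4) = ((1 - 1*(-2))*6)*(-4)**4 = ((1 + 2)*6)*256 = (3*6)*256 = 18*256 = 4608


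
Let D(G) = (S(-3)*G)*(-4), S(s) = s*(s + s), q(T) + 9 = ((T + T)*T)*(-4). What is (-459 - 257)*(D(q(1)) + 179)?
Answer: -1004548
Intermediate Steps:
q(T) = -9 - 8*T² (q(T) = -9 + ((T + T)*T)*(-4) = -9 + ((2*T)*T)*(-4) = -9 + (2*T²)*(-4) = -9 - 8*T²)
S(s) = 2*s² (S(s) = s*(2*s) = 2*s²)
D(G) = -72*G (D(G) = ((2*(-3)²)*G)*(-4) = ((2*9)*G)*(-4) = (18*G)*(-4) = -72*G)
(-459 - 257)*(D(q(1)) + 179) = (-459 - 257)*(-72*(-9 - 8*1²) + 179) = -716*(-72*(-9 - 8*1) + 179) = -716*(-72*(-9 - 8) + 179) = -716*(-72*(-17) + 179) = -716*(1224 + 179) = -716*1403 = -1004548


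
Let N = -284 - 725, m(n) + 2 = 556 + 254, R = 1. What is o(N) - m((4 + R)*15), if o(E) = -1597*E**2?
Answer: -1625876165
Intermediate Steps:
m(n) = 808 (m(n) = -2 + (556 + 254) = -2 + 810 = 808)
N = -1009
o(N) - m((4 + R)*15) = -1597*(-1009)**2 - 1*808 = -1597*1018081 - 808 = -1625875357 - 808 = -1625876165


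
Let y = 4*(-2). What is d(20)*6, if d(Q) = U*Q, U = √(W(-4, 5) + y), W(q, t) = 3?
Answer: 120*I*√5 ≈ 268.33*I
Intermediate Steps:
y = -8
U = I*√5 (U = √(3 - 8) = √(-5) = I*√5 ≈ 2.2361*I)
d(Q) = I*Q*√5 (d(Q) = (I*√5)*Q = I*Q*√5)
d(20)*6 = (I*20*√5)*6 = (20*I*√5)*6 = 120*I*√5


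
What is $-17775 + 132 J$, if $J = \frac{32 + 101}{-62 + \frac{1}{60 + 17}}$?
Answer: $- \frac{28730629}{1591} \approx -18058.0$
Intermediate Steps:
$J = - \frac{10241}{4773}$ ($J = \frac{133}{-62 + \frac{1}{77}} = \frac{133}{- \frac{4773}{77}} = 133 \left(- \frac{77}{4773}\right) = - \frac{10241}{4773} \approx -2.1456$)
$-17775 + 132 J = -17775 + 132 \left(- \frac{10241}{4773}\right) = -17775 - \frac{450604}{1591} = - \frac{28730629}{1591}$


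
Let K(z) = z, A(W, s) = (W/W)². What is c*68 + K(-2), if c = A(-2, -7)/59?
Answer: -50/59 ≈ -0.84746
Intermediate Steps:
A(W, s) = 1 (A(W, s) = 1² = 1)
c = 1/59 ≈ 0.016949
c*68 + K(-2) = (1/59)*68 - 2 = 68/59 - 2 = -50/59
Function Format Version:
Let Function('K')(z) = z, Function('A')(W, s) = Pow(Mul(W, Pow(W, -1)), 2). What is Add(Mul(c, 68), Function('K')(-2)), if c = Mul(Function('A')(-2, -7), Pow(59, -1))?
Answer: Rational(-50, 59) ≈ -0.84746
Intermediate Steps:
Function('A')(W, s) = 1 (Function('A')(W, s) = Pow(1, 2) = 1)
c = Rational(1, 59) (c = Mul(1, Pow(59, -1)) = Mul(1, Rational(1, 59)) = Rational(1, 59) ≈ 0.016949)
Add(Mul(c, 68), Function('K')(-2)) = Add(Mul(Rational(1, 59), 68), -2) = Add(Rational(68, 59), -2) = Rational(-50, 59)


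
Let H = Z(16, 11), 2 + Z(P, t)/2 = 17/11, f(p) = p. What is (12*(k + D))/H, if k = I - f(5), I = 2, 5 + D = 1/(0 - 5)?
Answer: 2706/25 ≈ 108.24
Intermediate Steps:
D = -26/5 (D = -5 + 1/(0 - 5) = -5 + 1/(-5) = -5 - ⅕ = -26/5 ≈ -5.2000)
k = -3 (k = 2 - 1*5 = 2 - 5 = -3)
Z(P, t) = -10/11 (Z(P, t) = -4 + 2*(17/11) = -4 + 34/11 = -10/11)
H = -10/11 ≈ -0.90909
(12*(k + D))/H = (12*(-3 - 26/5))/(-10/11) = (12*(-41/5))*(-11/10) = -492/5*(-11/10) = 2706/25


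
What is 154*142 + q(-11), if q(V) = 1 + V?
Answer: 21858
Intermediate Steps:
154*142 + q(-11) = 154*142 + (1 - 11) = 21868 - 10 = 21858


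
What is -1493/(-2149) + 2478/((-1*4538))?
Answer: 725006/4876081 ≈ 0.14869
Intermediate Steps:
-1493/(-2149) + 2478/((-1*4538)) = -1493*(-1/2149) + 2478/(-4538) = 1493/2149 + 2478*(-1/4538) = 1493/2149 - 1239/2269 = 725006/4876081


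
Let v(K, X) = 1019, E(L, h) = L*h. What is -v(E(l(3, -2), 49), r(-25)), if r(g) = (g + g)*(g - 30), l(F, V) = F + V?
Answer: -1019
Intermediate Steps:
r(g) = 2*g*(-30 + g) (r(g) = (2*g)*(-30 + g) = 2*g*(-30 + g))
-v(E(l(3, -2), 49), r(-25)) = -1*1019 = -1019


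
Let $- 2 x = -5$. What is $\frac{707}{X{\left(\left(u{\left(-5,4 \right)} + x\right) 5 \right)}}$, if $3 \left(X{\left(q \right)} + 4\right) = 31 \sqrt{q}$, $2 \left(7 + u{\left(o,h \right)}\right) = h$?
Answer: $- \frac{50904}{24313} - \frac{328755 i \sqrt{2}}{24313} \approx -2.0937 - 19.123 i$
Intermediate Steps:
$x = \frac{5}{2}$ ($x = \left(- \frac{1}{2}\right) \left(-5\right) = \frac{5}{2} \approx 2.5$)
$u{\left(o,h \right)} = -7 + \frac{h}{2}$
$X{\left(q \right)} = -4 + \frac{31 \sqrt{q}}{3}$
$\frac{707}{X{\left(\left(u{\left(-5,4 \right)} + x\right) 5 \right)}} = \frac{707}{-4 + \frac{31 \sqrt{\left(\left(-7 + \frac{1}{2} \cdot 4\right) + \frac{5}{2}\right) 5}}{3}} = \frac{707}{-4 + \frac{31 \sqrt{\left(\left(-7 + 2\right) + \frac{5}{2}\right) 5}}{3}} = \frac{707}{-4 + \frac{31 \sqrt{\left(-5 + \frac{5}{2}\right) 5}}{3}} = \frac{707}{-4 + \frac{31 \sqrt{\left(- \frac{5}{2}\right) 5}}{3}} = \frac{707}{-4 + \frac{31 \sqrt{- \frac{25}{2}}}{3}} = \frac{707}{-4 + \frac{31 \frac{5 i \sqrt{2}}{2}}{3}} = \frac{707}{-4 + \frac{155 i \sqrt{2}}{6}}$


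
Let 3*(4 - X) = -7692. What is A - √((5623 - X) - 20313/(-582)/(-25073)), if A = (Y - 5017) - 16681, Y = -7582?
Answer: -29280 - √72281486909414518/4864162 ≈ -29335.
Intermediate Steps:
X = 2568 (X = 4 - ⅓*(-7692) = 4 + 2564 = 2568)
A = -29280 (A = (-7582 - 5017) - 16681 = -12599 - 16681 = -29280)
A - √((5623 - X) - 20313/(-582)/(-25073)) = -29280 - √((5623 - 1*2568) - 20313/(-582)/(-25073)) = -29280 - √((5623 - 2568) - 20313*(-1/582)*(-1/25073)) = -29280 - √(3055 + (6771/194)*(-1/25073)) = -29280 - √(3055 - 6771/4864162) = -29280 - √(14860008139/4864162) = -29280 - √72281486909414518/4864162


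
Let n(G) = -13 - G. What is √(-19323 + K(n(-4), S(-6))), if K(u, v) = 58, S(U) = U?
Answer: I*√19265 ≈ 138.8*I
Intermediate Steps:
√(-19323 + K(n(-4), S(-6))) = √(-19323 + 58) = √(-19265) = I*√19265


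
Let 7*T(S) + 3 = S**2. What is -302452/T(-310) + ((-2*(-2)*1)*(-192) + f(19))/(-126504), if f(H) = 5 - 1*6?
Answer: -267755816063/12156654888 ≈ -22.025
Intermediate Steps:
f(H) = -1 (f(H) = 5 - 6 = -1)
T(S) = -3/7 + S**2/7
-302452/T(-310) + ((-2*(-2)*1)*(-192) + f(19))/(-126504) = -302452/(-3/7 + (1/7)*(-310)**2) + ((-2*(-2)*1)*(-192) - 1)/(-126504) = -302452/(-3/7 + (1/7)*96100) + ((4*1)*(-192) - 1)*(-1/126504) = -302452/(-3/7 + 96100/7) + (4*(-192) - 1)*(-1/126504) = -302452/96097/7 + (-768 - 1)*(-1/126504) = -302452*7/96097 - 769*(-1/126504) = -2117164/96097 + 769/126504 = -267755816063/12156654888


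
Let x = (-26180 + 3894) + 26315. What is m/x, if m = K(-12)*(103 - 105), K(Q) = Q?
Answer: 8/1343 ≈ 0.0059568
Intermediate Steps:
x = 4029 (x = -22286 + 26315 = 4029)
m = 24 (m = -12*(103 - 105) = -12*(-2) = 24)
m/x = 24/4029 = 24*(1/4029) = 8/1343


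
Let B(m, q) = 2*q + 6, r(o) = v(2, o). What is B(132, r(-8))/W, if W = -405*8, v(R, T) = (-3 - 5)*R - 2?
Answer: 1/108 ≈ 0.0092593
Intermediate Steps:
v(R, T) = -2 - 8*R (v(R, T) = -8*R - 2 = -2 - 8*R)
r(o) = -18 (r(o) = -2 - 8*2 = -2 - 16 = -18)
B(m, q) = 6 + 2*q
W = -3240
B(132, r(-8))/W = (6 + 2*(-18))/(-3240) = (6 - 36)*(-1/3240) = -30*(-1/3240) = 1/108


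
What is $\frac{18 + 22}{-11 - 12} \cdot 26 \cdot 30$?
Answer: $- \frac{31200}{23} \approx -1356.5$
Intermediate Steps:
$\frac{18 + 22}{-11 - 12} \cdot 26 \cdot 30 = \frac{40}{-23} \cdot 26 \cdot 30 = 40 \left(- \frac{1}{23}\right) 26 \cdot 30 = \left(- \frac{40}{23}\right) 26 \cdot 30 = \left(- \frac{1040}{23}\right) 30 = - \frac{31200}{23}$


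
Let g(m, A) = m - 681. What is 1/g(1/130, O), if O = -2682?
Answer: -130/88529 ≈ -0.0014684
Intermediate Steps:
g(m, A) = -681 + m
1/g(1/130, O) = 1/(-681 + 1/130) = 1/(-88529/130) = -130/88529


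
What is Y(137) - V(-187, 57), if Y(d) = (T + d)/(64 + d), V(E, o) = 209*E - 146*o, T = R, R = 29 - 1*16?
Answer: 3176185/67 ≈ 47406.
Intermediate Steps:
R = 13 (R = 29 - 16 = 13)
T = 13
V(E, o) = -146*o + 209*E
Y(d) = (13 + d)/(64 + d)
Y(137) - V(-187, 57) = (13 + 137)/(64 + 137) - (-146*57 + 209*(-187)) = 150/201 - (-8322 - 39083) = (1/201)*150 - 1*(-47405) = 50/67 + 47405 = 3176185/67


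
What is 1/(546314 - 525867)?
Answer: 1/20447 ≈ 4.8907e-5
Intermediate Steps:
1/(546314 - 525867) = 1/20447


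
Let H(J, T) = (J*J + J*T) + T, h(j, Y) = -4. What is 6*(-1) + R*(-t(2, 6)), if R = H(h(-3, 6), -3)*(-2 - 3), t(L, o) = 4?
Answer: 494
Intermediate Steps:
H(J, T) = T + J² + J*T (H(J, T) = (J² + J*T) + T = T + J² + J*T)
R = -125 (R = (-3 + (-4)² - 4*(-3))*(-2 - 3) = (-3 + 16 + 12)*(-5) = 25*(-5) = -125)
6*(-1) + R*(-t(2, 6)) = 6*(-1) - (-125)*4 = -6 - 125*(-4) = -6 + 500 = 494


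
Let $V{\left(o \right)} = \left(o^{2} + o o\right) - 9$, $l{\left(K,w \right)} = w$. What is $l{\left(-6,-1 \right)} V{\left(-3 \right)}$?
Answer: $-9$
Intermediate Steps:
$V{\left(o \right)} = -9 + 2 o^{2}$ ($V{\left(o \right)} = \left(o^{2} + o^{2}\right) - 9 = 2 o^{2} - 9 = -9 + 2 o^{2}$)
$l{\left(-6,-1 \right)} V{\left(-3 \right)} = - (-9 + 2 \left(-3\right)^{2}) = - (-9 + 2 \cdot 9) = - (-9 + 18) = \left(-1\right) 9 = -9$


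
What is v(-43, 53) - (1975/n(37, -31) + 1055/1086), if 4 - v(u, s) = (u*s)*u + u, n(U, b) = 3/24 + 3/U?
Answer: -7123735655/66246 ≈ -1.0753e+5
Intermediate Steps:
n(U, b) = ⅛ + 3/U (n(U, b) = 3*(1/24) + 3/U = ⅛ + 3/U)
v(u, s) = 4 - u - s*u² (v(u, s) = 4 - ((u*s)*u + u) = 4 - ((s*u)*u + u) = 4 - (s*u² + u) = 4 - (u + s*u²) = 4 + (-u - s*u²) = 4 - u - s*u²)
v(-43, 53) - (1975/n(37, -31) + 1055/1086) = (4 - 1*(-43) - 1*53*(-43)²) - (1975/(((⅛)*(24 + 37)/37)) + 1055/1086) = (4 + 43 - 1*53*1849) - (1975/(((⅛)*(1/37)*61)) + 1055*(1/1086)) = (4 + 43 - 97997) - (1975/(61/296) + 1055/1086) = -97950 - (1975*(296/61) + 1055/1086) = -97950 - (584600/61 + 1055/1086) = -97950 - 1*634939955/66246 = -97950 - 634939955/66246 = -7123735655/66246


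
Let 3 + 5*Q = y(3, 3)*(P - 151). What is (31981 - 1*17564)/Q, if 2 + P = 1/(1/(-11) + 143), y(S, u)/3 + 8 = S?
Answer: 2905580/92381 ≈ 31.452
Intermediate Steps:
y(S, u) = -24 + 3*S
P = -3133/1572 (P = -2 + 1/(1/(-11) + 143) = -2 + 1/(-1/11 + 143) = -2 + 1/(1572/11) = -2 + 11/1572 = -3133/1572 ≈ -1.9930)
Q = 1200953/2620 (Q = -⅗ + ((-24 + 3*3)*(-3133/1572 - 151))/5 = -⅗ + ((-24 + 9)*(-240505/1572))/5 = -⅗ + (-15*(-240505/1572))/5 = -⅗ + (⅕)*(1202525/524) = -⅗ + 240505/524 = 1200953/2620 ≈ 458.38)
(31981 - 1*17564)/Q = (31981 - 1*17564)/(1200953/2620) = (31981 - 17564)*(2620/1200953) = 14417*(2620/1200953) = 2905580/92381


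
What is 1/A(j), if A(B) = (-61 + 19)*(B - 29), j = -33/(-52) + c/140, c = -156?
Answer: 130/160959 ≈ 0.00080766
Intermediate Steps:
j = -873/1820 (j = -33/(-52) - 156/140 = -33*(-1/52) - 156*1/140 = 33/52 - 39/35 = -873/1820 ≈ -0.47967)
A(B) = 1218 - 42*B (A(B) = -42*(-29 + B) = 1218 - 42*B)
1/A(j) = 1/(1218 - 42*(-873/1820)) = 1/(1218 + 2619/130) = 1/(160959/130) = 130/160959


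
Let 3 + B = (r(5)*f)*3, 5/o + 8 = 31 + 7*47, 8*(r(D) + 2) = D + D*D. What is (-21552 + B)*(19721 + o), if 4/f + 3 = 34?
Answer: -52709064621/124 ≈ -4.2507e+8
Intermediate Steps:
f = 4/31 (f = 4/(-3 + 34) = 4/31 ≈ 0.12903)
r(D) = -2 + D/8 + D**2/8 (r(D) = -2 + (D + D*D)/8 = -2 + (D + D**2)/8 = -2 + (D/8 + D**2/8) = -2 + D/8 + D**2/8)
o = 5/352 (o = 5/(-8 + (31 + 7*47)) = 5/(-8 + (31 + 329)) = 5/(-8 + 360) = 5/352 ≈ 0.014205)
B = -72/31 (B = -3 + ((-2 + (1/8)*5 + (1/8)*5**2)*(4/31))*3 = -3 + ((-2 + 5/8 + (1/8)*25)*(4/31))*3 = -3 + ((-2 + 5/8 + 25/8)*(4/31))*3 = -3 + ((7/4)*(4/31))*3 = -3 + (7/31)*3 = -3 + 21/31 = -72/31 ≈ -2.3226)
(-21552 + B)*(19721 + o) = (-21552 - 72/31)*(19721 + 5/352) = -668184/31*6941797/352 = -52709064621/124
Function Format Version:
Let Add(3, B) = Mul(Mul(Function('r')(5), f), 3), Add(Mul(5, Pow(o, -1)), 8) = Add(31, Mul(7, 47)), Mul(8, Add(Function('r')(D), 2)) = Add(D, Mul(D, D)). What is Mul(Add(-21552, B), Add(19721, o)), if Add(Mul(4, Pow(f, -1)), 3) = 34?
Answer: Rational(-52709064621, 124) ≈ -4.2507e+8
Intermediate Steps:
f = Rational(4, 31) (f = Mul(4, Pow(Add(-3, 34), -1)) = Mul(4, Pow(31, -1)) = Mul(4, Rational(1, 31)) = Rational(4, 31) ≈ 0.12903)
Function('r')(D) = Add(-2, Mul(Rational(1, 8), D), Mul(Rational(1, 8), Pow(D, 2))) (Function('r')(D) = Add(-2, Mul(Rational(1, 8), Add(D, Mul(D, D)))) = Add(-2, Mul(Rational(1, 8), Add(D, Pow(D, 2)))) = Add(-2, Add(Mul(Rational(1, 8), D), Mul(Rational(1, 8), Pow(D, 2)))) = Add(-2, Mul(Rational(1, 8), D), Mul(Rational(1, 8), Pow(D, 2))))
o = Rational(5, 352) (o = Mul(5, Pow(Add(-8, Add(31, Mul(7, 47))), -1)) = Mul(5, Pow(Add(-8, Add(31, 329)), -1)) = Mul(5, Pow(Add(-8, 360), -1)) = Mul(5, Pow(352, -1)) = Mul(5, Rational(1, 352)) = Rational(5, 352) ≈ 0.014205)
B = Rational(-72, 31) (B = Add(-3, Mul(Mul(Add(-2, Mul(Rational(1, 8), 5), Mul(Rational(1, 8), Pow(5, 2))), Rational(4, 31)), 3)) = Add(-3, Mul(Mul(Add(-2, Rational(5, 8), Mul(Rational(1, 8), 25)), Rational(4, 31)), 3)) = Add(-3, Mul(Mul(Add(-2, Rational(5, 8), Rational(25, 8)), Rational(4, 31)), 3)) = Add(-3, Mul(Mul(Rational(7, 4), Rational(4, 31)), 3)) = Add(-3, Mul(Rational(7, 31), 3)) = Add(-3, Rational(21, 31)) = Rational(-72, 31) ≈ -2.3226)
Mul(Add(-21552, B), Add(19721, o)) = Mul(Add(-21552, Rational(-72, 31)), Add(19721, Rational(5, 352))) = Mul(Rational(-668184, 31), Rational(6941797, 352)) = Rational(-52709064621, 124)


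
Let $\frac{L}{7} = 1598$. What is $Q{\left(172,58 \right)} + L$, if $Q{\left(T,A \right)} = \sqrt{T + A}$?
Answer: $11186 + \sqrt{230} \approx 11201.0$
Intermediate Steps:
$L = 11186$ ($L = 7 \cdot 1598 = 11186$)
$Q{\left(T,A \right)} = \sqrt{A + T}$
$Q{\left(172,58 \right)} + L = \sqrt{58 + 172} + 11186 = \sqrt{230} + 11186 = 11186 + \sqrt{230}$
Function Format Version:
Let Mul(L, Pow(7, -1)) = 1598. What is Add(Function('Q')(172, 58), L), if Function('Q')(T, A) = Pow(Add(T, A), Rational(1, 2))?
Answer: Add(11186, Pow(230, Rational(1, 2))) ≈ 11201.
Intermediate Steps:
L = 11186 (L = Mul(7, 1598) = 11186)
Function('Q')(T, A) = Pow(Add(A, T), Rational(1, 2))
Add(Function('Q')(172, 58), L) = Add(Pow(Add(58, 172), Rational(1, 2)), 11186) = Add(Pow(230, Rational(1, 2)), 11186) = Add(11186, Pow(230, Rational(1, 2)))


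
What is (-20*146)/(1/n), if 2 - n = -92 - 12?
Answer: -309520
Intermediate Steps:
n = 106 (n = 2 - (-92 - 12) = 2 - 1*(-104) = 2 + 104 = 106)
(-20*146)/(1/n) = (-20*146)/(1/106) = -2920/1/106 = -2920*106 = -309520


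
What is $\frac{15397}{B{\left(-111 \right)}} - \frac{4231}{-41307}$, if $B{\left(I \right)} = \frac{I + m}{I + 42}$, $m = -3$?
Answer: $\frac{14628249995}{1569666} \approx 9319.3$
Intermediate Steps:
$B{\left(I \right)} = \frac{-3 + I}{42 + I}$ ($B{\left(I \right)} = \frac{I - 3}{I + 42} = \frac{-3 + I}{42 + I}$)
$\frac{15397}{B{\left(-111 \right)}} - \frac{4231}{-41307} = \frac{15397}{\frac{1}{42 - 111} \left(-3 - 111\right)} - \frac{4231}{-41307} = \frac{15397}{\frac{1}{-69} \left(-114\right)} - - \frac{4231}{41307} = \frac{15397}{\left(- \frac{1}{69}\right) \left(-114\right)} + \frac{4231}{41307} = \frac{15397}{\frac{38}{23}} + \frac{4231}{41307} = 15397 \cdot \frac{23}{38} + \frac{4231}{41307} = \frac{354131}{38} + \frac{4231}{41307} = \frac{14628249995}{1569666}$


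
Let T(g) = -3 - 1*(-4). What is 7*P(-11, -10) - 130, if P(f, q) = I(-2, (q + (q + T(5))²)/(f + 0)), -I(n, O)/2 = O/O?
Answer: -144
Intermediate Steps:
T(g) = 1 (T(g) = -3 + 4 = 1)
I(n, O) = -2 (I(n, O) = -2*O/O = -2*1 = -2)
P(f, q) = -2
7*P(-11, -10) - 130 = 7*(-2) - 130 = -14 - 130 = -144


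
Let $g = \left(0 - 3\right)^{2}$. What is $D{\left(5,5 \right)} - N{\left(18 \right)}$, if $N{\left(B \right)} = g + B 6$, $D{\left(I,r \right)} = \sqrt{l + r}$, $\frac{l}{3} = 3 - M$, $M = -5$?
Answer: $-117 + \sqrt{29} \approx -111.61$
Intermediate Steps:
$g = 9$ ($g = \left(-3\right)^{2} = 9$)
$l = 24$ ($l = 3 \left(3 - -5\right) = 3 \left(3 + 5\right) = 3 \cdot 8 = 24$)
$D{\left(I,r \right)} = \sqrt{24 + r}$
$N{\left(B \right)} = 9 + 6 B$ ($N{\left(B \right)} = 9 + B 6 = 9 + 6 B$)
$D{\left(5,5 \right)} - N{\left(18 \right)} = \sqrt{24 + 5} - \left(9 + 6 \cdot 18\right) = \sqrt{29} - \left(9 + 108\right) = \sqrt{29} - 117 = -117 + \sqrt{29}$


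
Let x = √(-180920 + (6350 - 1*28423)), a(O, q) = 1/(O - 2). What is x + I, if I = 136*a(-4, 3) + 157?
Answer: 403/3 + I*√202993 ≈ 134.33 + 450.55*I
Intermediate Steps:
a(O, q) = 1/(-2 + O)
x = I*√202993 (x = √(-180920 + (6350 - 28423)) = √(-180920 - 22073) = √(-202993) = I*√202993 ≈ 450.55*I)
I = 403/3 (I = 136/(-2 - 4) + 157 = 136/(-6) + 157 = 136*(-⅙) + 157 = -68/3 + 157 = 403/3 ≈ 134.33)
x + I = I*√202993 + 403/3 = 403/3 + I*√202993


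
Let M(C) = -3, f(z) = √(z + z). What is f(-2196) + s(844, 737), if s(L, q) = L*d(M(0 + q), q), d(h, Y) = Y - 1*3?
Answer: 619496 + 6*I*√122 ≈ 6.195e+5 + 66.272*I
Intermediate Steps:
f(z) = √2*√z (f(z) = √(2*z) = √2*√z)
d(h, Y) = -3 + Y (d(h, Y) = Y - 3 = -3 + Y)
s(L, q) = L*(-3 + q)
f(-2196) + s(844, 737) = √2*√(-2196) + 844*(-3 + 737) = √2*(6*I*√61) + 844*734 = 6*I*√122 + 619496 = 619496 + 6*I*√122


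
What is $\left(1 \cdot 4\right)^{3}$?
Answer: $64$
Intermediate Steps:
$\left(1 \cdot 4\right)^{3} = 4^{3} = 64$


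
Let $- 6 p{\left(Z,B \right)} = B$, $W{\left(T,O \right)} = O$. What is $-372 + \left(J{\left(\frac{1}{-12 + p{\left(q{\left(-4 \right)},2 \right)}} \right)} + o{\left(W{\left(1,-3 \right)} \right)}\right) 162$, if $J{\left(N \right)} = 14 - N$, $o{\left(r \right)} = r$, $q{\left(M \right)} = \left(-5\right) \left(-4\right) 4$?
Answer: $\frac{52656}{37} \approx 1423.1$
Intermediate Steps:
$q{\left(M \right)} = 80$ ($q{\left(M \right)} = 20 \cdot 4 = 80$)
$p{\left(Z,B \right)} = - \frac{B}{6}$
$-372 + \left(J{\left(\frac{1}{-12 + p{\left(q{\left(-4 \right)},2 \right)}} \right)} + o{\left(W{\left(1,-3 \right)} \right)}\right) 162 = -372 + \left(\left(14 - \frac{1}{-12 - \frac{1}{3}}\right) - 3\right) 162 = -372 + \left(\left(14 - \frac{1}{- \frac{37}{3}}\right) - 3\right) 162 = -372 + \left(\left(14 - - \frac{3}{37}\right) - 3\right) 162 = -372 + \left(\left(14 + \frac{3}{37}\right) - 3\right) 162 = -372 + \left(\frac{521}{37} - 3\right) 162 = -372 + \frac{410}{37} \cdot 162 = -372 + \frac{66420}{37} = \frac{52656}{37}$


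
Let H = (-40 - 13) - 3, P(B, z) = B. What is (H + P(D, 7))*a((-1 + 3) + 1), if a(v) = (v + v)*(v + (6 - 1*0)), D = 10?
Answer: -2484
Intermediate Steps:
H = -56 (H = -53 - 3 = -56)
a(v) = 2*v*(6 + v) (a(v) = (2*v)*(v + (6 + 0)) = (2*v)*(v + 6) = (2*v)*(6 + v) = 2*v*(6 + v))
(H + P(D, 7))*a((-1 + 3) + 1) = (-56 + 10)*(2*((-1 + 3) + 1)*(6 + ((-1 + 3) + 1))) = -92*(2 + 1)*(6 + (2 + 1)) = -92*3*(6 + 3) = -92*3*9 = -46*54 = -2484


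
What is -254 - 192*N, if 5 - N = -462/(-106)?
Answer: -19990/53 ≈ -377.17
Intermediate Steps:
N = 34/53 (N = 5 - (-462)/(-106) = 5 - (-462)*(-1)/106 = 5 - 1*231/53 = 5 - 231/53 = 34/53 ≈ 0.64151)
-254 - 192*N = -254 - 192*34/53 = -254 - 6528/53 = -19990/53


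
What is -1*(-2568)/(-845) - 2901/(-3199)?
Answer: -5763687/2703155 ≈ -2.1322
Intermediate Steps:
-1*(-2568)/(-845) - 2901/(-3199) = 2568*(-1/845) - 2901*(-1/3199) = -2568/845 + 2901/3199 = -5763687/2703155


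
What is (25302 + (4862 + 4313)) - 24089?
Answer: 10388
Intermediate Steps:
(25302 + (4862 + 4313)) - 24089 = (25302 + 9175) - 24089 = 34477 - 24089 = 10388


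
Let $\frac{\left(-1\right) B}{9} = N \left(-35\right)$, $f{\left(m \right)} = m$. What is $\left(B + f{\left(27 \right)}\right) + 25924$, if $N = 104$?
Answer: $58711$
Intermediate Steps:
$B = 32760$ ($B = - 9 \cdot 104 \left(-35\right) = \left(-9\right) \left(-3640\right) = 32760$)
$\left(B + f{\left(27 \right)}\right) + 25924 = \left(32760 + 27\right) + 25924 = 32787 + 25924 = 58711$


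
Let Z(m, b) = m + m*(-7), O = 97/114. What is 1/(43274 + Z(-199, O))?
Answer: 1/44468 ≈ 2.2488e-5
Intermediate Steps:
O = 97/114 (O = 97*(1/114) = 97/114 ≈ 0.85088)
Z(m, b) = -6*m (Z(m, b) = m - 7*m = -6*m)
1/(43274 + Z(-199, O)) = 1/(43274 - 6*(-199)) = 1/(43274 + 1194) = 1/44468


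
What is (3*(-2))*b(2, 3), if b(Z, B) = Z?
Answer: -12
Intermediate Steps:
(3*(-2))*b(2, 3) = (3*(-2))*2 = -6*2 = -12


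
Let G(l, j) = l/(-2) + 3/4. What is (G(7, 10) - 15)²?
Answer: 5041/16 ≈ 315.06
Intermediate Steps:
G(l, j) = ¾ - l/2 (G(l, j) = l*(-½) + 3*(¼) = -l/2 + ¾ = ¾ - l/2)
(G(7, 10) - 15)² = ((¾ - ½*7) - 15)² = ((¾ - 7/2) - 15)² = (-11/4 - 15)² = (-71/4)² = 5041/16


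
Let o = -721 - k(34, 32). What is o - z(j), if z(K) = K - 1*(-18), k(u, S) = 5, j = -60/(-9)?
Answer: -2252/3 ≈ -750.67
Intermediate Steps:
j = 20/3 (j = -60*(-⅑) = 20/3 ≈ 6.6667)
z(K) = 18 + K (z(K) = K + 18 = 18 + K)
o = -726 (o = -721 - 1*5 = -721 - 5 = -726)
o - z(j) = -726 - (18 + 20/3) = -726 - 1*74/3 = -726 - 74/3 = -2252/3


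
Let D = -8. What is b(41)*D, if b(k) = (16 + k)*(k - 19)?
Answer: -10032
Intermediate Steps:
b(k) = (-19 + k)*(16 + k) (b(k) = (16 + k)*(-19 + k) = (-19 + k)*(16 + k))
b(41)*D = (-304 + 41² - 3*41)*(-8) = (-304 + 1681 - 123)*(-8) = 1254*(-8) = -10032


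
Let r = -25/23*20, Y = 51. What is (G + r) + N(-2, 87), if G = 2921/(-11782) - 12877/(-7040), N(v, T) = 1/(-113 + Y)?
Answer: -596546820129/29569992320 ≈ -20.174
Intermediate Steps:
N(v, T) = -1/62 (N(v, T) = 1/(-113 + 51) = 1/(-62) = -1/62)
G = 65576487/41472640 (G = 2921*(-1/11782) - 12877*(-1/7040) = -2921/11782 + 12877/7040 = 65576487/41472640 ≈ 1.5812)
r = -500/23 (r = -25*1/23*20 = -25/23*20 = -500/23 ≈ -21.739)
(G + r) + N(-2, 87) = (65576487/41472640 - 500/23) - 1/62 = -19228060799/953870720 - 1/62 = -596546820129/29569992320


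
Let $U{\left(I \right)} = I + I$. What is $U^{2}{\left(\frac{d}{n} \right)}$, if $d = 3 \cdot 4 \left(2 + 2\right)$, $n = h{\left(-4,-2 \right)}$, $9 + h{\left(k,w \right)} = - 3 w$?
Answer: $1024$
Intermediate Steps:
$h{\left(k,w \right)} = -9 - 3 w$
$n = -3$ ($n = -9 - -6 = -9 + 6 = -3$)
$d = 48$ ($d = 12 \cdot 4 = 48$)
$U{\left(I \right)} = 2 I$
$U^{2}{\left(\frac{d}{n} \right)} = \left(2 \frac{48}{-3}\right)^{2} = \left(2 \cdot 48 \left(- \frac{1}{3}\right)\right)^{2} = \left(2 \left(-16\right)\right)^{2} = \left(-32\right)^{2} = 1024$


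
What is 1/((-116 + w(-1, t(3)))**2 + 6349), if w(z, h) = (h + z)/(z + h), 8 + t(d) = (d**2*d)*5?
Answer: 1/19574 ≈ 5.1088e-5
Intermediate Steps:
t(d) = -8 + 5*d**3 (t(d) = -8 + (d**2*d)*5 = -8 + d**3*5 = -8 + 5*d**3)
w(z, h) = 1 (w(z, h) = (h + z)/(h + z) = 1)
1/((-116 + w(-1, t(3)))**2 + 6349) = 1/((-116 + 1)**2 + 6349) = 1/((-115)**2 + 6349) = 1/(13225 + 6349) = 1/19574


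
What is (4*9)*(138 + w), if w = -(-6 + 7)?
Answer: 4932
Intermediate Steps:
w = -1 (w = -1*1 = -1)
(4*9)*(138 + w) = (4*9)*(138 - 1) = 36*137 = 4932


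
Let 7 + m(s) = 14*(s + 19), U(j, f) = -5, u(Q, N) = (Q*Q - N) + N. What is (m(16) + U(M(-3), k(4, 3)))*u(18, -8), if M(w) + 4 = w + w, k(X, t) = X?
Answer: 154872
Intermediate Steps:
u(Q, N) = Q² (u(Q, N) = (Q² - N) + N = Q²)
M(w) = -4 + 2*w (M(w) = -4 + (w + w) = -4 + 2*w)
m(s) = 259 + 14*s (m(s) = -7 + 14*(s + 19) = -7 + 14*(19 + s) = -7 + (266 + 14*s) = 259 + 14*s)
(m(16) + U(M(-3), k(4, 3)))*u(18, -8) = ((259 + 14*16) - 5)*18² = ((259 + 224) - 5)*324 = (483 - 5)*324 = 478*324 = 154872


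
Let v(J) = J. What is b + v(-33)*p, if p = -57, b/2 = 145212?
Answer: 292305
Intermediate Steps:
b = 290424 (b = 2*145212 = 290424)
b + v(-33)*p = 290424 - 33*(-57) = 290424 + 1881 = 292305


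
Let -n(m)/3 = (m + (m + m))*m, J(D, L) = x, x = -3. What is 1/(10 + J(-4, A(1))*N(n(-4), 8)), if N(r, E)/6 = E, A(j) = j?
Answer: -1/134 ≈ -0.0074627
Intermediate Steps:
J(D, L) = -3
n(m) = -9*m² (n(m) = -3*(m + (m + m))*m = -3*(m + 2*m)*m = -3*3*m*m = -9*m²)
N(r, E) = 6*E
1/(10 + J(-4, A(1))*N(n(-4), 8)) = 1/(10 - 18*8) = 1/(10 - 3*48) = 1/(10 - 144) = 1/(-134) = -1/134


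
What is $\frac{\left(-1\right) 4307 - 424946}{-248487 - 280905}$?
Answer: $\frac{429253}{529392} \approx 0.81084$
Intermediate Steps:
$\frac{\left(-1\right) 4307 - 424946}{-248487 - 280905} = \frac{-4307 - 424946}{-529392} = \left(-429253\right) \left(- \frac{1}{529392}\right) = \frac{429253}{529392}$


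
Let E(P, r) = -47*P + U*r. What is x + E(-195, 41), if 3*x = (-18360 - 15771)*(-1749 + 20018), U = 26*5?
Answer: -207831918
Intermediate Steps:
U = 130
E(P, r) = -47*P + 130*r
x = -207846413 (x = ((-18360 - 15771)*(-1749 + 20018))/3 = (-34131*18269)/3 = (1/3)*(-623539239) = -207846413)
x + E(-195, 41) = -207846413 + (-47*(-195) + 130*41) = -207846413 + (9165 + 5330) = -207846413 + 14495 = -207831918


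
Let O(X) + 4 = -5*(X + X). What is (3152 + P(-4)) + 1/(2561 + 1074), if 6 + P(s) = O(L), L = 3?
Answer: 11312121/3635 ≈ 3112.0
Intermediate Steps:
O(X) = -4 - 10*X (O(X) = -4 - 5*(X + X) = -4 - 10*X)
P(s) = -40 (P(s) = -6 + (-4 - 10*3) = -6 + (-4 - 30) = -6 - 34 = -40)
(3152 + P(-4)) + 1/(2561 + 1074) = (3152 - 40) + 1/(2561 + 1074) = 3112 + 1/3635 = 11312121/3635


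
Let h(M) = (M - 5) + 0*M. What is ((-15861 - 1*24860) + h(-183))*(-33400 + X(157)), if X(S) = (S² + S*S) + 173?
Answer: -657448539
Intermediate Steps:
X(S) = 173 + 2*S² (X(S) = (S² + S²) + 173 = 2*S² + 173 = 173 + 2*S²)
h(M) = -5 + M (h(M) = (-5 + M) + 0 = -5 + M)
((-15861 - 1*24860) + h(-183))*(-33400 + X(157)) = ((-15861 - 1*24860) + (-5 - 183))*(-33400 + (173 + 2*157²)) = ((-15861 - 24860) - 188)*(-33400 + (173 + 2*24649)) = (-40721 - 188)*(-33400 + (173 + 49298)) = -40909*(-33400 + 49471) = -40909*16071 = -657448539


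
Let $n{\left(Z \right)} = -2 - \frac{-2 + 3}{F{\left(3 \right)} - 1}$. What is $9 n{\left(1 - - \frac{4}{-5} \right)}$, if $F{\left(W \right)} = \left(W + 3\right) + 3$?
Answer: $- \frac{153}{8} \approx -19.125$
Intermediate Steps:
$F{\left(W \right)} = 6 + W$ ($F{\left(W \right)} = \left(3 + W\right) + 3 = 6 + W$)
$n{\left(Z \right)} = - \frac{17}{8}$ ($n{\left(Z \right)} = -2 - \frac{-2 + 3}{\left(6 + 3\right) - 1} = -2 - 1 \frac{1}{9 - 1} = -2 - 1 \cdot \frac{1}{8} = -2 - \frac{1}{8} = - \frac{17}{8}$)
$9 n{\left(1 - - \frac{4}{-5} \right)} = 9 \left(- \frac{17}{8}\right) = - \frac{153}{8}$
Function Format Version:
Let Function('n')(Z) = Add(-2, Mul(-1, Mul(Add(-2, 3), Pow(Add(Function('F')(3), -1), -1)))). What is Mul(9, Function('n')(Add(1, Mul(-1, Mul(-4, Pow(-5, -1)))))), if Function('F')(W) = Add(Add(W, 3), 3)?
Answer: Rational(-153, 8) ≈ -19.125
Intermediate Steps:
Function('F')(W) = Add(6, W) (Function('F')(W) = Add(Add(3, W), 3) = Add(6, W))
Function('n')(Z) = Rational(-17, 8) (Function('n')(Z) = Add(-2, Mul(-1, Mul(Add(-2, 3), Pow(Add(Add(6, 3), -1), -1)))) = Add(-2, Mul(-1, Mul(1, Pow(Add(9, -1), -1)))) = Add(-2, Mul(-1, Mul(1, Pow(8, -1)))) = Add(-2, Mul(-1, Mul(1, Rational(1, 8)))) = Add(-2, Mul(-1, Rational(1, 8))) = Add(-2, Rational(-1, 8)) = Rational(-17, 8))
Mul(9, Function('n')(Add(1, Mul(-1, Mul(-4, Pow(-5, -1)))))) = Mul(9, Rational(-17, 8)) = Rational(-153, 8)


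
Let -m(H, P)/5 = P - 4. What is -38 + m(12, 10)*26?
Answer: -818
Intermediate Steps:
m(H, P) = 20 - 5*P (m(H, P) = -5*(P - 4) = -5*(-4 + P) = 20 - 5*P)
-38 + m(12, 10)*26 = -38 + (20 - 5*10)*26 = -38 + (20 - 50)*26 = -38 - 30*26 = -38 - 780 = -818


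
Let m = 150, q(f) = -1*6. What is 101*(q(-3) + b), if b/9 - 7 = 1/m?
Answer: 288153/50 ≈ 5763.1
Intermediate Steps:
q(f) = -6
b = 3153/50 (b = 63 + 9/150 = 63 + 9*(1/150) = 63 + 3/50 = 3153/50 ≈ 63.060)
101*(q(-3) + b) = 101*(-6 + 3153/50) = 101*(2853/50) = 288153/50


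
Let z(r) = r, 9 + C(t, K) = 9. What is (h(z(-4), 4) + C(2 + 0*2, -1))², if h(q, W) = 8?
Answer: 64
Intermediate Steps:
C(t, K) = 0 (C(t, K) = -9 + 9 = 0)
(h(z(-4), 4) + C(2 + 0*2, -1))² = (8 + 0)² = 8² = 64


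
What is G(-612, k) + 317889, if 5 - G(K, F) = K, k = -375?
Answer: 318506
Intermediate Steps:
G(K, F) = 5 - K
G(-612, k) + 317889 = (5 - 1*(-612)) + 317889 = (5 + 612) + 317889 = 617 + 317889 = 318506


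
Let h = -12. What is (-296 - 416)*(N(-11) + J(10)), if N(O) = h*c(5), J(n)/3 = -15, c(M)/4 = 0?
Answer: 32040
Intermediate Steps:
c(M) = 0 (c(M) = 4*0 = 0)
J(n) = -45 (J(n) = 3*(-15) = -45)
N(O) = 0 (N(O) = -12*0 = 0)
(-296 - 416)*(N(-11) + J(10)) = (-296 - 416)*(0 - 45) = -712*(-45) = 32040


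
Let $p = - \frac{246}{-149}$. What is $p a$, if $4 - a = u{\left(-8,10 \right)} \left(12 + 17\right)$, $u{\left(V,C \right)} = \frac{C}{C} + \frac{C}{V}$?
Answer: $\frac{5535}{298} \approx 18.574$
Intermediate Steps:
$u{\left(V,C \right)} = 1 + \frac{C}{V}$
$p = \frac{246}{149}$ ($p = \left(-246\right) \left(- \frac{1}{149}\right) = \frac{246}{149} \approx 1.651$)
$a = \frac{45}{4}$ ($a = 4 - \frac{10 - 8}{-8} \left(12 + 17\right) = 4 - \left(- \frac{1}{8}\right) 2 \cdot 29 = 4 - \left(- \frac{1}{4}\right) 29 = 4 - - \frac{29}{4} = 4 + \frac{29}{4} = \frac{45}{4} \approx 11.25$)
$p a = \frac{246}{149} \cdot \frac{45}{4} = \frac{5535}{298}$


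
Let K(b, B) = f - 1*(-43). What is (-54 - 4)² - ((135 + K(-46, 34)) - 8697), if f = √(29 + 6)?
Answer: 11883 - √35 ≈ 11877.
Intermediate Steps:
f = √35 ≈ 5.9161
K(b, B) = 43 + √35 (K(b, B) = √35 - 1*(-43) = √35 + 43 = 43 + √35)
(-54 - 4)² - ((135 + K(-46, 34)) - 8697) = (-54 - 4)² - ((135 + (43 + √35)) - 8697) = (-58)² - ((178 + √35) - 8697) = 3364 - (-8519 + √35) = 3364 + (8519 - √35) = 11883 - √35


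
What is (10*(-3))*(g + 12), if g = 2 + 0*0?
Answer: -420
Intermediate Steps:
g = 2 (g = 2 + 0 = 2)
(10*(-3))*(g + 12) = (10*(-3))*(2 + 12) = -30*14 = -420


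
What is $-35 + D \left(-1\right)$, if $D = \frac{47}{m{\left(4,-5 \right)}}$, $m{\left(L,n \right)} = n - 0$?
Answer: $- \frac{128}{5} \approx -25.6$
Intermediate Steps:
$m{\left(L,n \right)} = n$ ($m{\left(L,n \right)} = n + 0 = n$)
$D = - \frac{47}{5}$ ($D = \frac{47}{-5} = 47 \left(- \frac{1}{5}\right) = - \frac{47}{5} \approx -9.4$)
$-35 + D \left(-1\right) = -35 - - \frac{47}{5} = -35 + \frac{47}{5} = - \frac{128}{5}$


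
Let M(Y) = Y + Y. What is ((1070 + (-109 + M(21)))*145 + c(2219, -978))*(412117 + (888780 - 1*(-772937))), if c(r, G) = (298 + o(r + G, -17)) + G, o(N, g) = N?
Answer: 302771468664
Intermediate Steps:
M(Y) = 2*Y
c(r, G) = 298 + r + 2*G (c(r, G) = (298 + (r + G)) + G = (298 + (G + r)) + G = (298 + G + r) + G = 298 + r + 2*G)
((1070 + (-109 + M(21)))*145 + c(2219, -978))*(412117 + (888780 - 1*(-772937))) = ((1070 + (-109 + 2*21))*145 + (298 + 2219 + 2*(-978)))*(412117 + (888780 - 1*(-772937))) = ((1070 + (-109 + 42))*145 + (298 + 2219 - 1956))*(412117 + (888780 + 772937)) = ((1070 - 67)*145 + 561)*(412117 + 1661717) = (1003*145 + 561)*2073834 = (145435 + 561)*2073834 = 145996*2073834 = 302771468664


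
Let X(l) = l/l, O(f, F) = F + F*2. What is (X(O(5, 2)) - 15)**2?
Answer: 196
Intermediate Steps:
O(f, F) = 3*F (O(f, F) = F + 2*F = 3*F)
X(l) = 1
(X(O(5, 2)) - 15)**2 = (1 - 15)**2 = (-14)**2 = 196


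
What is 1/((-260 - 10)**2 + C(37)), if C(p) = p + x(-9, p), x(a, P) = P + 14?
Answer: 1/72988 ≈ 1.3701e-5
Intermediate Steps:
x(a, P) = 14 + P
C(p) = 14 + 2*p (C(p) = p + (14 + p) = 14 + 2*p)
1/((-260 - 10)**2 + C(37)) = 1/((-260 - 10)**2 + (14 + 2*37)) = 1/((-270)**2 + (14 + 74)) = 1/(72900 + 88) = 1/72988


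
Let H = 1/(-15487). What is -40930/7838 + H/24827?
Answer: -7868705507204/1506838840331 ≈ -5.2220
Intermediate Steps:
H = -1/15487 ≈ -6.4570e-5
-40930/7838 + H/24827 = -40930/7838 - 1/15487/24827 = -40930*1/7838 - 1/15487*1/24827 = -20465/3919 - 1/384495749 = -7868705507204/1506838840331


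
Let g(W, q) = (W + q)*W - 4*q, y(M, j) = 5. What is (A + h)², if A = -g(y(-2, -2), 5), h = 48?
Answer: 324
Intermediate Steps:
g(W, q) = -4*q + W*(W + q) (g(W, q) = W*(W + q) - 4*q = -4*q + W*(W + q))
A = -30 (A = -(5² - 4*5 + 5*5) = -(25 - 20 + 25) = -1*30 = -30)
(A + h)² = (-30 + 48)² = 18² = 324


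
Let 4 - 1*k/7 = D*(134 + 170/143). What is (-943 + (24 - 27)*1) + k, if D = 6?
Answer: -943218/143 ≈ -6595.9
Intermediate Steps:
k = -807940/143 (k = 28 - 42*(134 + 170/143) = 28 - 42*19332/143 = 28 - 7*115992/143 = 28 - 811944/143 = -807940/143 ≈ -5649.9)
(-943 + (24 - 27)*1) + k = (-943 + (24 - 27)*1) - 807940/143 = (-943 - 3*1) - 807940/143 = (-943 - 3) - 807940/143 = -946 - 807940/143 = -943218/143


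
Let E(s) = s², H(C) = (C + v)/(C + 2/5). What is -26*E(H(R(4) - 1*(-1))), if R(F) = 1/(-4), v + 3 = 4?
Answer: -31850/529 ≈ -60.208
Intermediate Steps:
v = 1 (v = -3 + 4 = 1)
R(F) = -¼
H(C) = (1 + C)/(⅖ + C) (H(C) = (C + 1)/(C + 2/5) = (1 + C)/(C + 2*(⅕)) = (1 + C)/(C + ⅖) = (1 + C)/(⅖ + C))
-26*E(H(R(4) - 1*(-1))) = -26*25*(1 + (-¼ - 1*(-1)))²/(2 + 5*(-¼ - 1*(-1)))² = -26*25*(1 + (-¼ + 1))²/(2 + 5*(-¼ + 1))² = -26*25*(1 + ¾)²/(2 + 5*(¾))² = -26*1225/(16*(2 + 15/4)²) = -26*(5*(7/4)/(23/4))² = -26*(5*(4/23)*(7/4))² = -26*(35/23)² = -26*1225/529 = -31850/529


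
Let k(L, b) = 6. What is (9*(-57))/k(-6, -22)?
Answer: -171/2 ≈ -85.500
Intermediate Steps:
(9*(-57))/k(-6, -22) = (9*(-57))/6 = -513*⅙ = -171/2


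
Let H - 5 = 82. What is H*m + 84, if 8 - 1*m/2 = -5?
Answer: 2346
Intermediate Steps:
H = 87 (H = 5 + 82 = 87)
m = 26 (m = 16 - 2*(-5) = 16 + 10 = 26)
H*m + 84 = 87*26 + 84 = 2262 + 84 = 2346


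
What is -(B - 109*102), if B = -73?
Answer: 11191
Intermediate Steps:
-(B - 109*102) = -(-73 - 109*102) = -(-73 - 11118) = -1*(-11191) = 11191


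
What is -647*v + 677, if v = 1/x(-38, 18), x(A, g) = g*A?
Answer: 463715/684 ≈ 677.95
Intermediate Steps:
x(A, g) = A*g
v = -1/684 (v = 1/(-38*18) = 1/(-684) = -1/684 ≈ -0.0014620)
-647*v + 677 = -647*(-1/684) + 677 = 647/684 + 677 = 463715/684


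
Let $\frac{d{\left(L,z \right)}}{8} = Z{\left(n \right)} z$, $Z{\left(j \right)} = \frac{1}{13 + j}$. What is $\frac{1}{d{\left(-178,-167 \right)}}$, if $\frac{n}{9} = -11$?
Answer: $\frac{43}{668} \approx 0.064371$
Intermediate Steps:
$n = -99$ ($n = 9 \left(-11\right) = -99$)
$d{\left(L,z \right)} = - \frac{4 z}{43}$ ($d{\left(L,z \right)} = 8 \frac{z}{13 - 99} = 8 \frac{z}{-86} = 8 \left(- \frac{z}{86}\right) = - \frac{4 z}{43}$)
$\frac{1}{d{\left(-178,-167 \right)}} = \frac{1}{\left(- \frac{4}{43}\right) \left(-167\right)} = \frac{1}{\frac{668}{43}} = \frac{43}{668}$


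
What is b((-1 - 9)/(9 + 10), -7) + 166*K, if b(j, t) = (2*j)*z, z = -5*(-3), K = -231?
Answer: -728874/19 ≈ -38362.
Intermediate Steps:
z = 15
b(j, t) = 30*j (b(j, t) = (2*j)*15 = 30*j)
b((-1 - 9)/(9 + 10), -7) + 166*K = 30*((-1 - 9)/(9 + 10)) + 166*(-231) = 30*(-10/19) - 38346 = -300/19 - 38346 = -728874/19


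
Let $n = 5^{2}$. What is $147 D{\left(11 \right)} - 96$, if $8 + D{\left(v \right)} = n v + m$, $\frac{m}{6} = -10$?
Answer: $30333$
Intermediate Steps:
$m = -60$ ($m = 6 \left(-10\right) = -60$)
$n = 25$
$D{\left(v \right)} = -68 + 25 v$ ($D{\left(v \right)} = -8 + \left(25 v - 60\right) = -8 + \left(-60 + 25 v\right) = -68 + 25 v$)
$147 D{\left(11 \right)} - 96 = 147 \left(-68 + 25 \cdot 11\right) - 96 = 147 \left(-68 + 275\right) - 96 = 147 \cdot 207 - 96 = 30429 - 96 = 30333$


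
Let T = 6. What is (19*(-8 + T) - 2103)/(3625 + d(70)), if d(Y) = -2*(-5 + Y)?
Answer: -2141/3495 ≈ -0.61259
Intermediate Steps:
d(Y) = 10 - 2*Y
(19*(-8 + T) - 2103)/(3625 + d(70)) = (19*(-8 + 6) - 2103)/(3625 + (10 - 2*70)) = (19*(-2) - 2103)/(3625 + (10 - 140)) = (-38 - 2103)/(3625 - 130) = -2141/3495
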